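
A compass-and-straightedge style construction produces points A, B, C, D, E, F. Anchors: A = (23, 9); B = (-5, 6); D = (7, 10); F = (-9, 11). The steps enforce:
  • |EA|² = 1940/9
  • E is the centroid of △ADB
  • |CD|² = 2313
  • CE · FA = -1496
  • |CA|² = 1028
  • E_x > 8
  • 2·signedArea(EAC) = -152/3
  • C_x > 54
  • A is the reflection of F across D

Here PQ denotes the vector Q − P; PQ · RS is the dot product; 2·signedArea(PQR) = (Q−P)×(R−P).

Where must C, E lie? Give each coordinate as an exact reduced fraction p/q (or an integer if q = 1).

1. E_x = 25/3  [E is the centroid of △ADB]
2. E_y = 25/3  [E is the centroid of △ADB]
   → E = (25/3, 25/3)
3. C_x = 55  [CE · FA = -1496 ∩ 2·signedArea(EAC) = -152/3]
4. C_y = 7  [CE · FA = -1496 ∩ 2·signedArea(EAC) = -152/3]
   → C = (55, 7)

C = (55, 7)
E = (25/3, 25/3)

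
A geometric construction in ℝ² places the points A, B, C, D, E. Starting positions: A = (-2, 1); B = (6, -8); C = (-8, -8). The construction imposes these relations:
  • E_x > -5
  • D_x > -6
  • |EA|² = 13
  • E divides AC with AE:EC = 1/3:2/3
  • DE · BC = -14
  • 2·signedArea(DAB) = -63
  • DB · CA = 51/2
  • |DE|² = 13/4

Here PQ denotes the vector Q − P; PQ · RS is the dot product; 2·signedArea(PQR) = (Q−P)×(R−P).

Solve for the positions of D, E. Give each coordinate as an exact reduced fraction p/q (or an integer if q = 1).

D = (-5, -7/2)
E = (-4, -2)

1. D_x = -5  [DB · CA = 51/2 ∩ 2·signedArea(DAB) = -63]
2. D_y = -7/2  [DB · CA = 51/2 ∩ 2·signedArea(DAB) = -63]
   → D = (-5, -7/2)
3. E_x = -4  [E divides AC with AE:EC = 1/3:2/3]
4. E_y = -2  [E divides AC with AE:EC = 1/3:2/3]
   → E = (-4, -2)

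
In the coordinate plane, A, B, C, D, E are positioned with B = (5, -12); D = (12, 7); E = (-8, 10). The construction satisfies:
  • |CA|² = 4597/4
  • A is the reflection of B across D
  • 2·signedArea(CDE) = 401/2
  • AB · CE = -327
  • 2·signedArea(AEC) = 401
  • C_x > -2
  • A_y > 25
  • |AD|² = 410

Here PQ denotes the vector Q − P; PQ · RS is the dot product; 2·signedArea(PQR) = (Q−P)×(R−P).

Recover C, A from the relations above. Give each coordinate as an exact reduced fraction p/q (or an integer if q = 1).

A = (19, 26)
C = (-3/2, -1)

1. A_x = 19  [A is the reflection of B across D]
2. A_y = 26  [A is the reflection of B across D]
   → A = (19, 26)
3. C_x = -3/2  [2·signedArea(CDE) = 401/2 ∩ 2·signedArea(AEC) = 401]
4. C_y = -1  [2·signedArea(CDE) = 401/2 ∩ 2·signedArea(AEC) = 401]
   → C = (-3/2, -1)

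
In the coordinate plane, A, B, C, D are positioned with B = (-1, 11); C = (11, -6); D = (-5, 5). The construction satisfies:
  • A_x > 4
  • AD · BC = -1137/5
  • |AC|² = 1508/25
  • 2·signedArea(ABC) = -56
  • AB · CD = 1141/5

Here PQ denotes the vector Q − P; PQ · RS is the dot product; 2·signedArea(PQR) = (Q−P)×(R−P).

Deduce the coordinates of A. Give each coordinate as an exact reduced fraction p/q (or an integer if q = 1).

1. A_x = 23/5  [2·signedArea(ABC) = -56 ∩ AD · BC = -1137/5]
2. A_y = -8/5  [2·signedArea(ABC) = -56 ∩ AD · BC = -1137/5]
   → A = (23/5, -8/5)

A = (23/5, -8/5)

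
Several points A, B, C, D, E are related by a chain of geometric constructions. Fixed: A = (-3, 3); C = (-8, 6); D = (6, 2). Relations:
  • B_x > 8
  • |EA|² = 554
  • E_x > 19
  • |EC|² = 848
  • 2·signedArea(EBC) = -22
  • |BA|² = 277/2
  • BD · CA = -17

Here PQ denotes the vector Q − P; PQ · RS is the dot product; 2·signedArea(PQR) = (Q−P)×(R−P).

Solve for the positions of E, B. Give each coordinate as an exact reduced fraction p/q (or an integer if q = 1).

B = (17/2, 1/2)
E = (20, -2)

1. B_x = 17/2  [line -5·x + 3·y + 41 = 0 ∩ |BA|² = 277/2]
2. B_y = 1/2  [line -5·x + 3·y + 41 = 0 ∩ |BA|² = 277/2]
   → B = (17/2, 1/2)
3. E_x = 20  [line -11/2·x + -33/2·y + 77 = 0 ∩ |EA|² = 554]
4. E_y = -2  [line -11/2·x + -33/2·y + 77 = 0 ∩ |EA|² = 554]
   → E = (20, -2)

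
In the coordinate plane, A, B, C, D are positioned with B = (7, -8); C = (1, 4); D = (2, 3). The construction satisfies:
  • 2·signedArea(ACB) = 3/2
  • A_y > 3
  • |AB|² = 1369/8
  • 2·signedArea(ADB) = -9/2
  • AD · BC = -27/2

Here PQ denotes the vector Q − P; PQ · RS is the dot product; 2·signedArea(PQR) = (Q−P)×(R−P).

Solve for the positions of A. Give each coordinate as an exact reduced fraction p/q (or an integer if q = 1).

A = (5/4, 15/4)

1. A_x = 5/4  [2·signedArea(ADB) = -9/2 ∩ 2·signedArea(ACB) = 3/2]
2. A_y = 15/4  [2·signedArea(ADB) = -9/2 ∩ 2·signedArea(ACB) = 3/2]
   → A = (5/4, 15/4)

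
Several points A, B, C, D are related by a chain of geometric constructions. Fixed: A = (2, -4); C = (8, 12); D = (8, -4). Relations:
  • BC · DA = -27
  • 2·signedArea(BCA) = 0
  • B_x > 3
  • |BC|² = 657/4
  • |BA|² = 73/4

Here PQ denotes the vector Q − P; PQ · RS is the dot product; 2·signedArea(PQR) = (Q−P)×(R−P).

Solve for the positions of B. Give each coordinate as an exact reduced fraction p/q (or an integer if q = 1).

1. B_x = 7/2  [2·signedArea(BCA) = 0 ∩ BC · DA = -27]
2. B_y = 0  [2·signedArea(BCA) = 0 ∩ BC · DA = -27]
   → B = (7/2, 0)

B = (7/2, 0)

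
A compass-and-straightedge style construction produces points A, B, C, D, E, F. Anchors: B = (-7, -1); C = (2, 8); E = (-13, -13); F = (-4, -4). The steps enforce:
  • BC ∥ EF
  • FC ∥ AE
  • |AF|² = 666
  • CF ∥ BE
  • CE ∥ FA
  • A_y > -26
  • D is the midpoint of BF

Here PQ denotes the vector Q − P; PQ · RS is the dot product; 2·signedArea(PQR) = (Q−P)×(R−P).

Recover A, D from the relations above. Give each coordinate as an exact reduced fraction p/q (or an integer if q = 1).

A = (-19, -25)
D = (-11/2, -5/2)

1. A_x = -19  [FC ∥ AE ∩ CE ∥ FA]
2. A_y = -25  [FC ∥ AE ∩ CE ∥ FA]
   → A = (-19, -25)
3. D_x = -11/2  [D is the midpoint of BF]
4. D_y = -5/2  [D is the midpoint of BF]
   → D = (-11/2, -5/2)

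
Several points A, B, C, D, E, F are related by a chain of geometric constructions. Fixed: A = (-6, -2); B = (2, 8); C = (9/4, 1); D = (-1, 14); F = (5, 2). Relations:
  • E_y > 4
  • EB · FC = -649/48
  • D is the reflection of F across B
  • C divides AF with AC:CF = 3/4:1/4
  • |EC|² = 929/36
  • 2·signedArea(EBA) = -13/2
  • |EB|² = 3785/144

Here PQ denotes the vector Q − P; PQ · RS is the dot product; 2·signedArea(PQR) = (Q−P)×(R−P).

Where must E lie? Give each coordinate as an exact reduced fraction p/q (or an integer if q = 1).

E = (-19/12, 13/3)

1. E_x = -19/12  [2·signedArea(EBA) = -13/2 ∩ EB · FC = -649/48]
2. E_y = 13/3  [2·signedArea(EBA) = -13/2 ∩ EB · FC = -649/48]
   → E = (-19/12, 13/3)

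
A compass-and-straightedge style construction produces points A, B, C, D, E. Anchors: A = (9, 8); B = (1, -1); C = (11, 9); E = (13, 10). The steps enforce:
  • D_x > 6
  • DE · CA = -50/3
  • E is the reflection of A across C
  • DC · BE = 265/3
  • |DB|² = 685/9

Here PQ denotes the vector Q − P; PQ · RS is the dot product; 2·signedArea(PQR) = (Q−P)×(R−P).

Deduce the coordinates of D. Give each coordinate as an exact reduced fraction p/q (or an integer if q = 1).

D = (7, 16/3)

1. D_x = 7  [DC · BE = 265/3 ∩ DE · CA = -50/3]
2. D_y = 16/3  [DC · BE = 265/3 ∩ DE · CA = -50/3]
   → D = (7, 16/3)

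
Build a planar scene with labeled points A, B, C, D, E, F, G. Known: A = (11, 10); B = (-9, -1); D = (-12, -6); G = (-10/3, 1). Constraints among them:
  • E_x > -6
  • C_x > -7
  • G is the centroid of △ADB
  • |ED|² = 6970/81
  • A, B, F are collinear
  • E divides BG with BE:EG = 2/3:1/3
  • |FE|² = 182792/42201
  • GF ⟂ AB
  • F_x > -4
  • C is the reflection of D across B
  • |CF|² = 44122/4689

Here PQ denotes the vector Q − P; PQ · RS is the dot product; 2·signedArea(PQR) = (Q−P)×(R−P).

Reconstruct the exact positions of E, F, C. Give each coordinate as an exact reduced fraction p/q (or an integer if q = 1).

C = (-6, 4)
E = (-47/9, 1/3)
F = (-5947/1563, 2903/1563)

1. E_x = -47/9  [E divides BG with BE:EG = 2/3:1/3]
2. E_y = 1/3  [E divides BG with BE:EG = 2/3:1/3]
   → E = (-47/9, 1/3)
3. F_x = -5947/1563  [A, B, F are collinear ∩ GF ⟂ AB]
4. F_y = 2903/1563  [A, B, F are collinear ∩ GF ⟂ AB]
   → F = (-5947/1563, 2903/1563)
5. C_x = -6  [C is the reflection of D across B]
6. C_y = 4  [C is the reflection of D across B]
   → C = (-6, 4)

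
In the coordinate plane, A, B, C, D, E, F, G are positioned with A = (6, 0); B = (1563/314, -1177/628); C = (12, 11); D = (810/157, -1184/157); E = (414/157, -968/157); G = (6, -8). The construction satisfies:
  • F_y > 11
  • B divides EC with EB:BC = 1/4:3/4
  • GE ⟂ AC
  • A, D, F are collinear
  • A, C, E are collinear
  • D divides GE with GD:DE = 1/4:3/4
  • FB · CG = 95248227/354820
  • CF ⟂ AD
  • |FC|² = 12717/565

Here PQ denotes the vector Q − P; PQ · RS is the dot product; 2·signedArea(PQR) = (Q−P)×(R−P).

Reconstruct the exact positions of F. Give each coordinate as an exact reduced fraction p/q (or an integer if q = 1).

1. F_x = 4116/565  [A, D, F are collinear ∩ CF ⟂ AD]
2. F_y = 6512/565  [A, D, F are collinear ∩ CF ⟂ AD]
   → F = (4116/565, 6512/565)

F = (4116/565, 6512/565)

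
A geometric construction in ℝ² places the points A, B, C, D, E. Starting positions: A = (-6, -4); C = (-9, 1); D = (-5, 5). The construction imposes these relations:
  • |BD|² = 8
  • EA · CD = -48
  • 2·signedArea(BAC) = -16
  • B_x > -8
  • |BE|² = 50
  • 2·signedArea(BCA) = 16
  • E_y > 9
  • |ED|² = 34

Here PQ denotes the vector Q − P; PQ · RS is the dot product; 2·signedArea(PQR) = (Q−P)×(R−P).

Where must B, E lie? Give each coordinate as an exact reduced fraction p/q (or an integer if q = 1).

1. E_x = -8  [line -4·x + -4·y + 8 = 0 ∩ |ED|² = 34]
2. E_y = 10  [line -4·x + -4·y + 8 = 0 ∩ |ED|² = 34]
   → E = (-8, 10)
3. B_x = -7  [line 5·x + 3·y + 26 = 0 ∩ |BE|² = 50]
4. B_y = 3  [line 5·x + 3·y + 26 = 0 ∩ |BE|² = 50]
   → B = (-7, 3)

B = (-7, 3)
E = (-8, 10)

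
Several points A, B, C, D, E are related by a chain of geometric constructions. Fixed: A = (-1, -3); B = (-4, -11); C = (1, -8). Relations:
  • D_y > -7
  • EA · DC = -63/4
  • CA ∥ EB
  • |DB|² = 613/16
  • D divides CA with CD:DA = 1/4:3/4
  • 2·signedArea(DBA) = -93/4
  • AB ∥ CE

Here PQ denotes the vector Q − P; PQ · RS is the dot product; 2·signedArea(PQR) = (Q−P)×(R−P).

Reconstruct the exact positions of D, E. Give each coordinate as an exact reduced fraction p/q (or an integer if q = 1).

1. D_x = 1/2  [D divides CA with CD:DA = 1/4:3/4]
2. D_y = -27/4  [D divides CA with CD:DA = 1/4:3/4]
   → D = (1/2, -27/4)
3. E_x = -2  [CA ∥ EB ∩ AB ∥ CE]
4. E_y = -16  [CA ∥ EB ∩ AB ∥ CE]
   → E = (-2, -16)

D = (1/2, -27/4)
E = (-2, -16)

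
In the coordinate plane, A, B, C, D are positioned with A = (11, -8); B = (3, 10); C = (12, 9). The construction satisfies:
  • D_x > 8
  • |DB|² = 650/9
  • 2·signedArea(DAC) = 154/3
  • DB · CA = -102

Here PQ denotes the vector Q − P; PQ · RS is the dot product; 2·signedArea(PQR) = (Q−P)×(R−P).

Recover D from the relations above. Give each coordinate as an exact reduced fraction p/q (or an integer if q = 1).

1. D_x = 26/3  [DB · CA = -102 ∩ 2·signedArea(DAC) = 154/3]
2. D_y = 11/3  [DB · CA = -102 ∩ 2·signedArea(DAC) = 154/3]
   → D = (26/3, 11/3)

D = (26/3, 11/3)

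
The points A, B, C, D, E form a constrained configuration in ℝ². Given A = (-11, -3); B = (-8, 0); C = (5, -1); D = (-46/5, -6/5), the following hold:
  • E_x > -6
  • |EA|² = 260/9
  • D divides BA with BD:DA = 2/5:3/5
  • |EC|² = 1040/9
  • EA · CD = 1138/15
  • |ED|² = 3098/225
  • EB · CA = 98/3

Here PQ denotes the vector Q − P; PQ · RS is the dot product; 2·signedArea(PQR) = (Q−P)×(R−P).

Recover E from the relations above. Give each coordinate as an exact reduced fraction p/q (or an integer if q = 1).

E = (-17/3, -7/3)

1. E_x = -17/3  [EB · CA = 98/3 ∩ EA · CD = 1138/15]
2. E_y = -7/3  [EB · CA = 98/3 ∩ EA · CD = 1138/15]
   → E = (-17/3, -7/3)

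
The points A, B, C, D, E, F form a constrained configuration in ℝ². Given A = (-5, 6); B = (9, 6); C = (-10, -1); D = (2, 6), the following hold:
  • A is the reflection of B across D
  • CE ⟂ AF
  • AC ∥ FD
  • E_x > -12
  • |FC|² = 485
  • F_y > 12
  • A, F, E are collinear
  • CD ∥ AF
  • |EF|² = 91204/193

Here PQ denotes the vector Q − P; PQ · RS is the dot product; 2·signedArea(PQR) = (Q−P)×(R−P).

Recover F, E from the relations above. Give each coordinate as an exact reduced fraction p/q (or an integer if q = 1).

E = (-2273/193, 395/193)
F = (7, 13)

1. F_x = 7  [AC ∥ FD ∩ CD ∥ AF]
2. F_y = 13  [AC ∥ FD ∩ CD ∥ AF]
   → F = (7, 13)
3. E_x = -2273/193  [A, F, E are collinear ∩ CE ⟂ AF]
4. E_y = 395/193  [A, F, E are collinear ∩ CE ⟂ AF]
   → E = (-2273/193, 395/193)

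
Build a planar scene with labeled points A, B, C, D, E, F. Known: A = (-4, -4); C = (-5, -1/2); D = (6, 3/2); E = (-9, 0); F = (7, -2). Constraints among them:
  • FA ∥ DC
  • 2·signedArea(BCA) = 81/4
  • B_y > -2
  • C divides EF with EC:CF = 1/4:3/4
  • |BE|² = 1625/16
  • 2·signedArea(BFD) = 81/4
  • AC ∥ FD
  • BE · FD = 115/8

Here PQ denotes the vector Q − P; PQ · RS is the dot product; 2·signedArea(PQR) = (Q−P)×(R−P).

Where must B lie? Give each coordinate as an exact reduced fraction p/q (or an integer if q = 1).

1. B_x = 1  [2·signedArea(BFD) = 81/4 ∩ BE · FD = 115/8]
2. B_y = -5/4  [2·signedArea(BFD) = 81/4 ∩ BE · FD = 115/8]
   → B = (1, -5/4)

B = (1, -5/4)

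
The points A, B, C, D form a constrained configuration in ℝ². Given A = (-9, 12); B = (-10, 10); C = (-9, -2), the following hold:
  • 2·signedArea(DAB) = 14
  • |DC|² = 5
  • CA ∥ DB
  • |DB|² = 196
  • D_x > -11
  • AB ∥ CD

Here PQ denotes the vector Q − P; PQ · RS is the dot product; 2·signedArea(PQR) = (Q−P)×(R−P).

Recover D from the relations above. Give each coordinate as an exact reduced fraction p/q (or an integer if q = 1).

1. D_x = -10  [CA ∥ DB ∩ AB ∥ CD]
2. D_y = -4  [CA ∥ DB ∩ AB ∥ CD]
   → D = (-10, -4)

D = (-10, -4)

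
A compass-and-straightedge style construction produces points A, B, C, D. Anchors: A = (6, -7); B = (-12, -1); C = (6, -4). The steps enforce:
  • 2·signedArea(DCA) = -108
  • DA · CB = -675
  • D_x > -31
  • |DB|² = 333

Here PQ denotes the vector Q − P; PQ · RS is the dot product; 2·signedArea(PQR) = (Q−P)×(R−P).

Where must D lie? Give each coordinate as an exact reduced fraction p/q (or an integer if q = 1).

1. D_x = -30  [DA · CB = -675 ∩ 2·signedArea(DCA) = -108]
2. D_y = 2  [DA · CB = -675 ∩ 2·signedArea(DCA) = -108]
   → D = (-30, 2)

D = (-30, 2)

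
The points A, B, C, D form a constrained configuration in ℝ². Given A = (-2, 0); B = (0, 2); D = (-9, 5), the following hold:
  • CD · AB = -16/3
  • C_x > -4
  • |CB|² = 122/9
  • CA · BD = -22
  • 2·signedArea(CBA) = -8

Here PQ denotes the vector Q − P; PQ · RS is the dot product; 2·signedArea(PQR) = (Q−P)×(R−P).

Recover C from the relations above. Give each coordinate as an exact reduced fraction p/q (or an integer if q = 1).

1. C_x = -11/3  [CA · BD = -22 ∩ CD · AB = -16/3]
2. C_y = 7/3  [CA · BD = -22 ∩ CD · AB = -16/3]
   → C = (-11/3, 7/3)

C = (-11/3, 7/3)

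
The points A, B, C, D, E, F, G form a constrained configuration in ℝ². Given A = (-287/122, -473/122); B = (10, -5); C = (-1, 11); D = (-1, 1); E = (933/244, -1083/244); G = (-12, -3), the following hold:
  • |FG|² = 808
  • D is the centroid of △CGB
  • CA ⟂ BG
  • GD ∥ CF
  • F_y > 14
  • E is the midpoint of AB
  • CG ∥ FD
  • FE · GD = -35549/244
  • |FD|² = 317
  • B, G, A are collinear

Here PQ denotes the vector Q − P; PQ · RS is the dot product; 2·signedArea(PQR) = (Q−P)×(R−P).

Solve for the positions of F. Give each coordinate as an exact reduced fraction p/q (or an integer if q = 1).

F = (10, 15)

1. F_x = 10  [CG ∥ FD ∩ GD ∥ CF]
2. F_y = 15  [CG ∥ FD ∩ GD ∥ CF]
   → F = (10, 15)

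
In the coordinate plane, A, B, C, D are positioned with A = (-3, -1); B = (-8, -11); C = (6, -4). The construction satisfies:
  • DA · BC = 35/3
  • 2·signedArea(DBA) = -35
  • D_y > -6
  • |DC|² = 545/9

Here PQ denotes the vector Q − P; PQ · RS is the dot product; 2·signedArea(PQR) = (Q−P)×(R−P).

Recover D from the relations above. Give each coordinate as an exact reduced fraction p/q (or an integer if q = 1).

D = (-5/3, -16/3)

1. D_x = -5/3  [DA · BC = 35/3 ∩ 2·signedArea(DBA) = -35]
2. D_y = -16/3  [DA · BC = 35/3 ∩ 2·signedArea(DBA) = -35]
   → D = (-5/3, -16/3)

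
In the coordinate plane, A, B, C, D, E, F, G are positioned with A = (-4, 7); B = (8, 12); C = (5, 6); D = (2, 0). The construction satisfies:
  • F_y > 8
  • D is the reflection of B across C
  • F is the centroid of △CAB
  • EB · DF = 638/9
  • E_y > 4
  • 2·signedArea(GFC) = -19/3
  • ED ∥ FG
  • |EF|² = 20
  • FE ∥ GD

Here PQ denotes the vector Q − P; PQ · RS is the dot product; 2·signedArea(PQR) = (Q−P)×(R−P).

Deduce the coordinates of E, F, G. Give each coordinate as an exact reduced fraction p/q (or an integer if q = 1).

E = (1, 13/3)
F = (3, 25/3)
G = (4, 4)

1. F_x = 3  [F is the centroid of △CAB]
2. F_y = 25/3  [F is the centroid of △CAB]
   → F = (3, 25/3)
3. E_x = 1  [line -1·x + -25/3·y + 334/9 = 0 ∩ |EF|² = 20]
4. E_y = 13/3  [line -1·x + -25/3·y + 334/9 = 0 ∩ |EF|² = 20]
   → E = (1, 13/3)
5. G_x = 4  [FE ∥ GD ∩ ED ∥ FG]
6. G_y = 4  [FE ∥ GD ∩ ED ∥ FG]
   → G = (4, 4)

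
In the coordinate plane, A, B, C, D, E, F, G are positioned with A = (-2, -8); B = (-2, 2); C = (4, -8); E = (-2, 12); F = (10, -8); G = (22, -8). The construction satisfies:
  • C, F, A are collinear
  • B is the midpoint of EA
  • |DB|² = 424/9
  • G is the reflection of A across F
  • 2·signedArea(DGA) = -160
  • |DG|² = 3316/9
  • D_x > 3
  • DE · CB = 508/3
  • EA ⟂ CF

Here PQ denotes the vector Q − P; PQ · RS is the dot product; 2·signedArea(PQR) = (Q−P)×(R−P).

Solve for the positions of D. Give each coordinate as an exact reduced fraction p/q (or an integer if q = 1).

1. D_x = 4  [2·signedArea(DGA) = -160 ∩ DE · CB = 508/3]
2. D_y = -4/3  [2·signedArea(DGA) = -160 ∩ DE · CB = 508/3]
   → D = (4, -4/3)

D = (4, -4/3)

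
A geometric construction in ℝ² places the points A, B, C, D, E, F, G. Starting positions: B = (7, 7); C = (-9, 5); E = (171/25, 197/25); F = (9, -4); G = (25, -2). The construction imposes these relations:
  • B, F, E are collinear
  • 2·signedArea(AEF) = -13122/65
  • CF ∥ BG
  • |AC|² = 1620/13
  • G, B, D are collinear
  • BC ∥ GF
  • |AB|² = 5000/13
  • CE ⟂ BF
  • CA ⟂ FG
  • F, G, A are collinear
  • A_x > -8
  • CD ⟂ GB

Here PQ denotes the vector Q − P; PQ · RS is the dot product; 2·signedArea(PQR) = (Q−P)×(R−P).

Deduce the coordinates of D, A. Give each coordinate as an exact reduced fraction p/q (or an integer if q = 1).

1. D_x = -5  [G, B, D are collinear ∩ CD ⟂ GB]
2. D_y = 13  [G, B, D are collinear ∩ CD ⟂ GB]
   → D = (-5, 13)
3. A_x = -99/13  [F, G, A are collinear ∩ CA ⟂ FG]
4. A_y = -79/13  [F, G, A are collinear ∩ CA ⟂ FG]
   → A = (-99/13, -79/13)

A = (-99/13, -79/13)
D = (-5, 13)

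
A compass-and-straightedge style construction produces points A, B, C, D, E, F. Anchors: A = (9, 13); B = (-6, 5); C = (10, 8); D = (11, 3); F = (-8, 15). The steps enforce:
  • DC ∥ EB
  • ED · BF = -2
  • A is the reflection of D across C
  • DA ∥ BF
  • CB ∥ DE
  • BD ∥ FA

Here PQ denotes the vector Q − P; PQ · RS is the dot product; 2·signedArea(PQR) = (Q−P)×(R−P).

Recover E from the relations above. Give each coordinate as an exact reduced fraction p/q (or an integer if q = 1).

1. E_x = -5  [DC ∥ EB ∩ CB ∥ DE]
2. E_y = 0  [DC ∥ EB ∩ CB ∥ DE]
   → E = (-5, 0)

E = (-5, 0)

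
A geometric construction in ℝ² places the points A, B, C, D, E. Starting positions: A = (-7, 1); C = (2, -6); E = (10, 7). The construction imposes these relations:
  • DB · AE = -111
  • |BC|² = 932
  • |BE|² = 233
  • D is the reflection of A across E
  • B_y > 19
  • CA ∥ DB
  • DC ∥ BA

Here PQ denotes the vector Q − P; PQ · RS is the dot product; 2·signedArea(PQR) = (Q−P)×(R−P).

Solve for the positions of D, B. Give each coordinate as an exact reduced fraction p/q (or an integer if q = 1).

B = (18, 20)
D = (27, 13)

1. D_x = 27  [D is the reflection of A across E]
2. D_y = 13  [D is the reflection of A across E]
   → D = (27, 13)
3. B_x = 18  [DC ∥ BA ∩ CA ∥ DB]
4. B_y = 20  [DC ∥ BA ∩ CA ∥ DB]
   → B = (18, 20)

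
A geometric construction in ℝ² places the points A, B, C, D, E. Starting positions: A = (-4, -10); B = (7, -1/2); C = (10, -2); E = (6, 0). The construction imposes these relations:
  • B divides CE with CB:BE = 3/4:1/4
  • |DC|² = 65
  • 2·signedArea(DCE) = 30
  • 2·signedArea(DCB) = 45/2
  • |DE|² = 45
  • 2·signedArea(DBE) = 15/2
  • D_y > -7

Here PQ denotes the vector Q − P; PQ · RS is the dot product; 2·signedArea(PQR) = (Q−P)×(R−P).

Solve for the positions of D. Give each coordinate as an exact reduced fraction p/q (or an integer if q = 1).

D = (3, -6)

1. D_x = 3  [line -1/2·x + -1·y + -9/2 = 0 ∩ |DE|² = 45]
2. D_y = -6  [line -1/2·x + -1·y + -9/2 = 0 ∩ |DE|² = 45]
   → D = (3, -6)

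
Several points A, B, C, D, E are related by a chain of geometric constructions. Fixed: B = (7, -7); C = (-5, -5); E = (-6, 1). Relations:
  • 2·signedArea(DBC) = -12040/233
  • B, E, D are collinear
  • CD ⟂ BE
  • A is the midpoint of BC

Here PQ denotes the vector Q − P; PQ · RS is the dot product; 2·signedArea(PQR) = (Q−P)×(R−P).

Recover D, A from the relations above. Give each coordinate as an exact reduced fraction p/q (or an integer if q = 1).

1. D_x = -605/233  [B, E, D are collinear ∩ CD ⟂ BE]
2. D_y = -255/233  [B, E, D are collinear ∩ CD ⟂ BE]
   → D = (-605/233, -255/233)
3. A_x = 1  [A is the midpoint of BC]
4. A_y = -6  [A is the midpoint of BC]
   → A = (1, -6)

A = (1, -6)
D = (-605/233, -255/233)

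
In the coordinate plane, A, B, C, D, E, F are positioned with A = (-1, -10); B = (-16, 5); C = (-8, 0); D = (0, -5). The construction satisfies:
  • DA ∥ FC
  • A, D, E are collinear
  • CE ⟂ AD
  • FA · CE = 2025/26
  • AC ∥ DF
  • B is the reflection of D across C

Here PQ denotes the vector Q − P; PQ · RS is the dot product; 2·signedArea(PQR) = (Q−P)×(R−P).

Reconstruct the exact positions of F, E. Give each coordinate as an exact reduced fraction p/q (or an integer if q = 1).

1. F_x = -7  [DA ∥ FC ∩ AC ∥ DF]
2. F_y = 5  [DA ∥ FC ∩ AC ∥ DF]
   → F = (-7, 5)
3. E_x = 17/26  [A, D, E are collinear ∩ CE ⟂ AD]
4. E_y = -45/26  [A, D, E are collinear ∩ CE ⟂ AD]
   → E = (17/26, -45/26)

E = (17/26, -45/26)
F = (-7, 5)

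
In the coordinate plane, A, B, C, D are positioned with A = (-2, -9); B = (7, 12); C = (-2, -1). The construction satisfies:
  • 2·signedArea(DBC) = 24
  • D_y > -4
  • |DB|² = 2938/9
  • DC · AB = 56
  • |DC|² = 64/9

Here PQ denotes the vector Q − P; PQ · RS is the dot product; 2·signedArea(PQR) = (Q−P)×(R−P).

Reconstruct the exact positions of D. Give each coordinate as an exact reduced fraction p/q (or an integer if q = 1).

1. D_x = -2  [2·signedArea(DBC) = 24 ∩ DC · AB = 56]
2. D_y = -11/3  [2·signedArea(DBC) = 24 ∩ DC · AB = 56]
   → D = (-2, -11/3)

D = (-2, -11/3)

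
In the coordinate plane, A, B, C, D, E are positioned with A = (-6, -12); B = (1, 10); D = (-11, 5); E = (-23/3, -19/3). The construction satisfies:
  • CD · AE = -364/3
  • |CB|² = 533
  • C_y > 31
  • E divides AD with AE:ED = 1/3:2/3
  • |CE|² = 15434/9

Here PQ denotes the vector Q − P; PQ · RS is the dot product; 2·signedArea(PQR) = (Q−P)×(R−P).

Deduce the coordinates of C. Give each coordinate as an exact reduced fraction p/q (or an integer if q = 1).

C = (8, 32)

1. C_x = 8  [line 5/3·x + -17/3·y + 168 = 0 ∩ |CE|² = 15434/9]
2. C_y = 32  [line 5/3·x + -17/3·y + 168 = 0 ∩ |CE|² = 15434/9]
   → C = (8, 32)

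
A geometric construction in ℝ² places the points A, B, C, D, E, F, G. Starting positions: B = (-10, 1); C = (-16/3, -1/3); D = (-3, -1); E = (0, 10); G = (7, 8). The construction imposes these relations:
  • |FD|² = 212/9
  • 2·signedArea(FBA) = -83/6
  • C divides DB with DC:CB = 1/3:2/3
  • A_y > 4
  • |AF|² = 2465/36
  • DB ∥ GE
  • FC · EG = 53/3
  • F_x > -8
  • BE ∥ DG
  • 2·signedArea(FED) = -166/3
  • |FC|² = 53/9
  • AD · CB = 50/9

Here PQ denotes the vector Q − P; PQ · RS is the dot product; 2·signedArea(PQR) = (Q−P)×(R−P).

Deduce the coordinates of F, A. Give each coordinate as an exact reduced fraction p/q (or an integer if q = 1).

1. F_x = -23/3  [2·signedArea(FED) = -166/3 ∩ FC · EG = 53/3]
2. F_y = 1/3  [2·signedArea(FED) = -166/3 ∩ FC · EG = 53/3]
   → F = (-23/3, 1/3)
3. A_x = -1/3  [AD · CB = 50/9 ∩ 2·signedArea(FBA) = -83/6]
4. A_y = 25/6  [AD · CB = 50/9 ∩ 2·signedArea(FBA) = -83/6]
   → A = (-1/3, 25/6)

A = (-1/3, 25/6)
F = (-23/3, 1/3)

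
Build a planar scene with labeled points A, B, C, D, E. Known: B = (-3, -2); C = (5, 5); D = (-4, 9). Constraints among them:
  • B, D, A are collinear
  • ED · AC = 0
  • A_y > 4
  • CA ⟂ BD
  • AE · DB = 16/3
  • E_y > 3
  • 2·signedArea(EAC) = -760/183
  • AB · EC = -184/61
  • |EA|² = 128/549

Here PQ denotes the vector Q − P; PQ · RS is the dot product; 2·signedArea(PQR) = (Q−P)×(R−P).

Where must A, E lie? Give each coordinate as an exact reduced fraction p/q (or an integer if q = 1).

A = (-435/122, 515/122)
E = (-1289/366, 1369/366)

1. A_x = -435/122  [B, D, A are collinear ∩ CA ⟂ BD]
2. A_y = 515/122  [B, D, A are collinear ∩ CA ⟂ BD]
   → A = (-435/122, 515/122)
3. E_x = -1289/366  [ED · AC = 0 ∩ AE · DB = 16/3]
4. E_y = 1369/366  [ED · AC = 0 ∩ AE · DB = 16/3]
   → E = (-1289/366, 1369/366)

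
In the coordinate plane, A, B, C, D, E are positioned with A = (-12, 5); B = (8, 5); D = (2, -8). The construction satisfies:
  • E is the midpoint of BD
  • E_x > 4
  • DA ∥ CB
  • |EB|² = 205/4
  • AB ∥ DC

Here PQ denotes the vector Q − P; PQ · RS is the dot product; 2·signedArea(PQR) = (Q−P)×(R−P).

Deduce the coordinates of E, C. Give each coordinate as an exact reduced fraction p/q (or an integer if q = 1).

C = (22, -8)
E = (5, -3/2)

1. E_x = 5  [E is the midpoint of BD]
2. E_y = -3/2  [E is the midpoint of BD]
   → E = (5, -3/2)
3. C_x = 22  [DA ∥ CB ∩ AB ∥ DC]
4. C_y = -8  [DA ∥ CB ∩ AB ∥ DC]
   → C = (22, -8)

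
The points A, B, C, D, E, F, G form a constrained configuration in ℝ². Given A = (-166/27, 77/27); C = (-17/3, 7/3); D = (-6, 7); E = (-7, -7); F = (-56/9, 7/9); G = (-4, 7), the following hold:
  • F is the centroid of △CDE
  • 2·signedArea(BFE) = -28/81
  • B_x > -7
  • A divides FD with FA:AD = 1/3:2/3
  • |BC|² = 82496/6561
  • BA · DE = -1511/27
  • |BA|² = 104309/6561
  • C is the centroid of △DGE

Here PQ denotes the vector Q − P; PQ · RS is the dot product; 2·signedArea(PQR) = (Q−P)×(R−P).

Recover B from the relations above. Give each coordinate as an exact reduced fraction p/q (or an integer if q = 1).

B = (-523/81, -91/81)

1. B_x = -523/81  [2·signedArea(BFE) = -28/81 ∩ BA · DE = -1511/27]
2. B_y = -91/81  [2·signedArea(BFE) = -28/81 ∩ BA · DE = -1511/27]
   → B = (-523/81, -91/81)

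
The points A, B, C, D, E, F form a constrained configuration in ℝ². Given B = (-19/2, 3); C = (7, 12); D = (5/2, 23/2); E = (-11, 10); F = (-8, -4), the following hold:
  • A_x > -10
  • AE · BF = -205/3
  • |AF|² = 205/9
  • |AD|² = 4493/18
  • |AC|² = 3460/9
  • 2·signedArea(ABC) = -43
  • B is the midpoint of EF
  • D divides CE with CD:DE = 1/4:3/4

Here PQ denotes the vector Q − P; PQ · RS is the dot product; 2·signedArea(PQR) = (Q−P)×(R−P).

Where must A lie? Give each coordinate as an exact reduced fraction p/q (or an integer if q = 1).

1. A_x = -9  [2·signedArea(ABC) = -43 ∩ AE · BF = -205/3]
2. A_y = 2/3  [2·signedArea(ABC) = -43 ∩ AE · BF = -205/3]
   → A = (-9, 2/3)

A = (-9, 2/3)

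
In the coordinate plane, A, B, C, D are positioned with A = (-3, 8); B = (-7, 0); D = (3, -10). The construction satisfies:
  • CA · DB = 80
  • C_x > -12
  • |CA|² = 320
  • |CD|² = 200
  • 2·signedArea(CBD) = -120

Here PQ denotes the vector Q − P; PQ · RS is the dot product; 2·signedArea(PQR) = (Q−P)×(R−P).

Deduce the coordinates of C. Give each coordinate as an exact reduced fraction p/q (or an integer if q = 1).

1. C_x = -11  [CA · DB = 80 ∩ 2·signedArea(CBD) = -120]
2. C_y = -8  [CA · DB = 80 ∩ 2·signedArea(CBD) = -120]
   → C = (-11, -8)

C = (-11, -8)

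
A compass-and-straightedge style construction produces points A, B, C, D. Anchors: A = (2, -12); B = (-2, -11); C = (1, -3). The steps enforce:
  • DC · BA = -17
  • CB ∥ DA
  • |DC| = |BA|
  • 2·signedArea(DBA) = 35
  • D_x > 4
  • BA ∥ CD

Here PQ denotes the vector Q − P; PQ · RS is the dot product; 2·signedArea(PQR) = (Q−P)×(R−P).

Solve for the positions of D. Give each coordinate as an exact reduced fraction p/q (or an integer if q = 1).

D = (5, -4)

1. D_x = 5  [CB ∥ DA ∩ BA ∥ CD]
2. D_y = -4  [CB ∥ DA ∩ BA ∥ CD]
   → D = (5, -4)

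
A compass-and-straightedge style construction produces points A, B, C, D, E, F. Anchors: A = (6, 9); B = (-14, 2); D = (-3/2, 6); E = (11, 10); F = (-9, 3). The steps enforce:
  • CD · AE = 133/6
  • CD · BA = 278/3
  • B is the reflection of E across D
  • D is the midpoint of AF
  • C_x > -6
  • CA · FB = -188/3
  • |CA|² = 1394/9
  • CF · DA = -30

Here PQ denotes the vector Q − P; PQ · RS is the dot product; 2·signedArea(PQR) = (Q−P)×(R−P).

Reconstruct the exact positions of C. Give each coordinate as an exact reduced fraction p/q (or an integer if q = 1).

1. C_x = -17/3  [CD · AE = 133/6 ∩ CF · DA = -30]
2. C_y = 14/3  [CD · AE = 133/6 ∩ CF · DA = -30]
   → C = (-17/3, 14/3)

C = (-17/3, 14/3)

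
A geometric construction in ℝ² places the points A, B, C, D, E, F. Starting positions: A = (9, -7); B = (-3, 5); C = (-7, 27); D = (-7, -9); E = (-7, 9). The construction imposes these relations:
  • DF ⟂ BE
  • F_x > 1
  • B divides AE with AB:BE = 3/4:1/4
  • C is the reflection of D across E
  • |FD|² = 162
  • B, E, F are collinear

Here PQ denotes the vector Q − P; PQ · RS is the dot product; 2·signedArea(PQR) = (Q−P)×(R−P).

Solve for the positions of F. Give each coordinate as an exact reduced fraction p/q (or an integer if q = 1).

F = (2, 0)

1. F_x = 2  [B, E, F are collinear ∩ DF ⟂ BE]
2. F_y = 0  [B, E, F are collinear ∩ DF ⟂ BE]
   → F = (2, 0)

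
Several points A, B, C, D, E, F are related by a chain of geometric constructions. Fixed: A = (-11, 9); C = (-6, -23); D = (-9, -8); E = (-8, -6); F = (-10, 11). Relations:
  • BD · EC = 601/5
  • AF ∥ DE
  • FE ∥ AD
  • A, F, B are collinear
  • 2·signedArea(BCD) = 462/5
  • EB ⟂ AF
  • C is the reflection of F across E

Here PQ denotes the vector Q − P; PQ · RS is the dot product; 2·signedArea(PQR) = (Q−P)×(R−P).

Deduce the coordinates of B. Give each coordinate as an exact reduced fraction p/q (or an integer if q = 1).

1. B_x = -82/5  [A, F, B are collinear ∩ EB ⟂ AF]
2. B_y = -9/5  [A, F, B are collinear ∩ EB ⟂ AF]
   → B = (-82/5, -9/5)

B = (-82/5, -9/5)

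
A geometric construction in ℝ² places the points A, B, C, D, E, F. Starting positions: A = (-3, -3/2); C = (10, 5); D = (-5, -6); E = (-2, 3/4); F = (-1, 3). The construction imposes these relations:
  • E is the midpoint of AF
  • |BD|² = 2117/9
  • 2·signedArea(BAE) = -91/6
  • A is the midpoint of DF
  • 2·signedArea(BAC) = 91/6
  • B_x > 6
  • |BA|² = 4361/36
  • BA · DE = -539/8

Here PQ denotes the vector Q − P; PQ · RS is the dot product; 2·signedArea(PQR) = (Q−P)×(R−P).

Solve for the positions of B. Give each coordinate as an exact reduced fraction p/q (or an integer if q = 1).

B = (19/3, 13/3)

1. B_x = 19/3  [2·signedArea(BAC) = 91/6 ∩ BA · DE = -539/8]
2. B_y = 13/3  [2·signedArea(BAC) = 91/6 ∩ BA · DE = -539/8]
   → B = (19/3, 13/3)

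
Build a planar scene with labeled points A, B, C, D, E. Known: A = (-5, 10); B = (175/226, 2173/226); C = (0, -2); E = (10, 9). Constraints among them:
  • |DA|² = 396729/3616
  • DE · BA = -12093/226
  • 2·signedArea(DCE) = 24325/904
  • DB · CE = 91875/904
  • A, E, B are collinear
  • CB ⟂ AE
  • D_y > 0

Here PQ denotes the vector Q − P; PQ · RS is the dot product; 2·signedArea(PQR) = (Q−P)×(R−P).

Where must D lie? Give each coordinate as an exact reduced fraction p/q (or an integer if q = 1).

D = (175/904, 817/904)

1. D_x = 175/904  [DE · BA = -12093/226 ∩ DB · CE = 91875/904]
2. D_y = 817/904  [DE · BA = -12093/226 ∩ DB · CE = 91875/904]
   → D = (175/904, 817/904)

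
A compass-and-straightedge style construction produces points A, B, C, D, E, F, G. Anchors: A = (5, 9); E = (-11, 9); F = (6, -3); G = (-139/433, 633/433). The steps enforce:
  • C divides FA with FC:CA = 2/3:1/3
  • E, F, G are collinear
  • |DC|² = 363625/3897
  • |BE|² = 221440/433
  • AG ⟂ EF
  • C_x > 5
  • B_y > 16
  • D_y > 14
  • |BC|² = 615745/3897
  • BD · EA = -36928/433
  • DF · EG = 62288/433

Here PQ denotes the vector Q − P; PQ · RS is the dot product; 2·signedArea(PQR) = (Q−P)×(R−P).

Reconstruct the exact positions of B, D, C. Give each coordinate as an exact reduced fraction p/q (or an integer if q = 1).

1. C_x = 16/3  [C divides FA with FC:CA = 2/3:1/3]
2. C_y = 5  [C divides FA with FC:CA = 2/3:1/3]
   → C = (16/3, 5)
3. D_x = 2161/433  [line -4624/433·x + 3264/433·y + -24752/433 = 0 ∩ |DC|² = 363625/3897]
4. D_y = 6345/433  [line -4624/433·x + 3264/433·y + -24752/433 = 0 ∩ |DC|² = 363625/3897]
   → D = (2161/433, 6345/433)
5. B_x = 4469/433  [BD · EA = -36928/433]
6. B_y = 7161/433  [|BC|² = 615745/3897]
   → B = (4469/433, 7161/433)

B = (4469/433, 7161/433)
C = (16/3, 5)
D = (2161/433, 6345/433)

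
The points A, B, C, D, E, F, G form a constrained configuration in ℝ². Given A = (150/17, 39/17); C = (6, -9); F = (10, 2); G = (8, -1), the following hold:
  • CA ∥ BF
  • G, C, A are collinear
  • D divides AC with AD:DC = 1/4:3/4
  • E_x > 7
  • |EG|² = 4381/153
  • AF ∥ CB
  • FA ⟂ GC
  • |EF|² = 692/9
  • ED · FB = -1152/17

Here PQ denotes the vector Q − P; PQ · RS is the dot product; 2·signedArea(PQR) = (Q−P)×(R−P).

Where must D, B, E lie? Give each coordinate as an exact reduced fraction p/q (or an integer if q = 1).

1. D_x = 138/17  [D divides AC with AD:DC = 1/4:3/4]
2. D_y = -9/17  [D divides AC with AD:DC = 1/4:3/4]
   → D = (138/17, -9/17)
3. B_x = 122/17  [CA ∥ BF ∩ AF ∥ CB]
4. B_y = -158/17  [CA ∥ BF ∩ AF ∥ CB]
   → B = (122/17, -158/17)
5. E_x = 362/51  [line 48/17·x + 192/17·y + 864/17 = 0 ∩ |EG|² = 4381/153]
6. E_y = -320/51  [line 48/17·x + 192/17·y + 864/17 = 0 ∩ |EG|² = 4381/153]
   → E = (362/51, -320/51)

B = (122/17, -158/17)
D = (138/17, -9/17)
E = (362/51, -320/51)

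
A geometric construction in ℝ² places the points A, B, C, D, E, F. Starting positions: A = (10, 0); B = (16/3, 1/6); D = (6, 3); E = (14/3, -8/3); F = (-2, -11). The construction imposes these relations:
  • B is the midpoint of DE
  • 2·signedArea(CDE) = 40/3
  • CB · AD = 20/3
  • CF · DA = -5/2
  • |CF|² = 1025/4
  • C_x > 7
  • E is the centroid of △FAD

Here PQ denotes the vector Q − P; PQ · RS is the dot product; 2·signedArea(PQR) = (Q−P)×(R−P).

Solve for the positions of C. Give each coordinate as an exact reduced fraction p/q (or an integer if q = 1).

1. C_x = 8  [2·signedArea(CDE) = 40/3 ∩ CF · DA = -5/2]
2. C_y = 3/2  [2·signedArea(CDE) = 40/3 ∩ CF · DA = -5/2]
   → C = (8, 3/2)

C = (8, 3/2)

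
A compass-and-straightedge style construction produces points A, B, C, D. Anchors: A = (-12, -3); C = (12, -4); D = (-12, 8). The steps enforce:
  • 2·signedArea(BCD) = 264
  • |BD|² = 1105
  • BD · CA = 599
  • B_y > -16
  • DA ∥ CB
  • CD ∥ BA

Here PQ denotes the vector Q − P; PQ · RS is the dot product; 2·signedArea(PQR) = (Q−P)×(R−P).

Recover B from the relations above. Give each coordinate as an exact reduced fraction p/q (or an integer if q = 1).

B = (12, -15)

1. B_x = 12  [CD ∥ BA ∩ DA ∥ CB]
2. B_y = -15  [CD ∥ BA ∩ DA ∥ CB]
   → B = (12, -15)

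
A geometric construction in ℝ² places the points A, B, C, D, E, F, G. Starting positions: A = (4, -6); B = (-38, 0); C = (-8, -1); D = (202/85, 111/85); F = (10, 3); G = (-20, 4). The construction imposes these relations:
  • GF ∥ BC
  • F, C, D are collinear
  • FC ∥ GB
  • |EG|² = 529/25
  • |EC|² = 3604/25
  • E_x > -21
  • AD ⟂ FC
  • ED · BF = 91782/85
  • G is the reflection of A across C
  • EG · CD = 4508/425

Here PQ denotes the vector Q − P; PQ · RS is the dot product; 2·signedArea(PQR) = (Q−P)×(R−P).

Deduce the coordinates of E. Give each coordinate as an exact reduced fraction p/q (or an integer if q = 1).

E = (-20, -3/5)

1. E_x = -20  [ED · BF = 91782/85 ∩ EG · CD = 4508/425]
2. E_y = -3/5  [ED · BF = 91782/85 ∩ EG · CD = 4508/425]
   → E = (-20, -3/5)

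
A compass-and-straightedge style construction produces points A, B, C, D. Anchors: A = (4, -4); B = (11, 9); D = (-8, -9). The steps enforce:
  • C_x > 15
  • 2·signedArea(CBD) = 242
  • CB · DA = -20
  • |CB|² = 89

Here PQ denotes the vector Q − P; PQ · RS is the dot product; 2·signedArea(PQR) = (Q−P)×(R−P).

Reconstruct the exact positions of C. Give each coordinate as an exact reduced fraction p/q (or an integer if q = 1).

C = (16, 1)

1. C_x = 16  [2·signedArea(CBD) = 242 ∩ CB · DA = -20]
2. C_y = 1  [2·signedArea(CBD) = 242 ∩ CB · DA = -20]
   → C = (16, 1)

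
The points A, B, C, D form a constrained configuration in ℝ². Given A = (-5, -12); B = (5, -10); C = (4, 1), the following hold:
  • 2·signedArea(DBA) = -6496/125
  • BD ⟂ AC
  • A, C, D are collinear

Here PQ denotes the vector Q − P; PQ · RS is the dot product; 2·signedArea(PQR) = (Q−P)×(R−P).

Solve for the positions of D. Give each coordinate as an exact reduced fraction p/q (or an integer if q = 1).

1. D_x = -103/125  [A, C, D are collinear ∩ BD ⟂ AC]
2. D_y = -746/125  [A, C, D are collinear ∩ BD ⟂ AC]
   → D = (-103/125, -746/125)

D = (-103/125, -746/125)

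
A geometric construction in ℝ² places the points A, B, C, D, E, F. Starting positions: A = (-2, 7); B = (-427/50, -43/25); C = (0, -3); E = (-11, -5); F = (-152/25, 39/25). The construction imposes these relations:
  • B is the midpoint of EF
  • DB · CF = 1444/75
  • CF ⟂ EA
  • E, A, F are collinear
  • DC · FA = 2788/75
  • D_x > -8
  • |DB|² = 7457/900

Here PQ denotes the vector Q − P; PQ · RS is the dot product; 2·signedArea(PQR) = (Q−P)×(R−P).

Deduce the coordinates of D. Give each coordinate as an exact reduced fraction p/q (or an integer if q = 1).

1. D_x = -22/3  [DC · FA = 2788/75 ∩ DB · CF = 1444/75]
2. D_y = -13/3  [DC · FA = 2788/75 ∩ DB · CF = 1444/75]
   → D = (-22/3, -13/3)

D = (-22/3, -13/3)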